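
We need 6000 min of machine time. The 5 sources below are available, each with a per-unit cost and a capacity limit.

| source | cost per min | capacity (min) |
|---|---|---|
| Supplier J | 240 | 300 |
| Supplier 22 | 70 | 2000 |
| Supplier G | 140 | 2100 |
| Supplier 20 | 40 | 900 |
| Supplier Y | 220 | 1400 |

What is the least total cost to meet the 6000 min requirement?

Use sources in increasing cost order.
Take 900 from Supplier 20 at 40 ; need 5100 more.
Take 2000 from Supplier 22 at 70 ; need 3100 more.
Take 2100 from Supplier G at 140 ; need 1000 more.
Supplier Y at 220: take 1000 of its 1400 ; requirement met.
Supplier J: unused.
Cost = 900×40 + 2000×70 + 2100×140 + 1000×220 = 690000.

690000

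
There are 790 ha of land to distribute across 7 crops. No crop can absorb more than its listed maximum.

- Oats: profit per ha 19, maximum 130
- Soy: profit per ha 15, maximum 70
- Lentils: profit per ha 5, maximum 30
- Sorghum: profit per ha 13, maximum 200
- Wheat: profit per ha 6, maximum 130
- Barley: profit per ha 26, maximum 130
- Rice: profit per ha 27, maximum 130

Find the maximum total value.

13790

Rank by profit per ha: Rice 27 > Barley 26 > Oats 19 > Soy 15 > Sorghum 13 > Wheat 6 > Lentils 5.
Give Rice 130 to hit its cap of 130 — 660 left.
Give Barley 130 to hit its cap of 130 — 530 left.
Give Oats 130 to hit its cap of 130 — 400 left.
Give Soy 70 to hit its cap of 70 — 330 left.
Sorghum takes 200 to reach its cap of 200 — 130 left.
Wheat: +130 to 130 (cap) — 0 left.
Total = 19×130 + 15×70 + 13×200 + 6×130 + 26×130 + 27×130 = 13790.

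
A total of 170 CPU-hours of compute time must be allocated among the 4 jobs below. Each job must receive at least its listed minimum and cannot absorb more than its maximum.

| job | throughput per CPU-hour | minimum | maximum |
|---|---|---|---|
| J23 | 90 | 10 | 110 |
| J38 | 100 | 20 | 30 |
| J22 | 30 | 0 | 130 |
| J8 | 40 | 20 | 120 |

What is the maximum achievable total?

14100

Meeting every minimum uses 10+20+0+20 = 50 CPU-hours, leaving 120.
Highest throughput per CPU-hour first: J38 100 > J23 90 > J8 40 > J22 30.
Give J38 10 more to hit its cap of 30 → 110 left.
J23: +100 to 110 (cap) → 10 left.
J8 has room for 100 more but only 10 remain, so it gets 30.
Total = 90×110 + 100×30 + 40×30 = 14100.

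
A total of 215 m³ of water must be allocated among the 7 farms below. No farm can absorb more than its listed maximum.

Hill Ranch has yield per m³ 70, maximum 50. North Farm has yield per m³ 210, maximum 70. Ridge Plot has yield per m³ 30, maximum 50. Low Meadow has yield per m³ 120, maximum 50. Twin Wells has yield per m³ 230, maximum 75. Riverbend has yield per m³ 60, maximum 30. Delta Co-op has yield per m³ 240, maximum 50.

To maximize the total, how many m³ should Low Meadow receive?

20

Rank by yield per m³: Delta Co-op 240 > Twin Wells 230 > North Farm 210 > Low Meadow 120 > Hill Ranch 70 > Riverbend 60 > Ridge Plot 30.
Delta Co-op takes 50 to reach its cap of 50 ; 165 left.
Twin Wells takes 75 to reach its cap of 75 ; 90 left.
Give North Farm 70 to hit its cap of 70 ; 20 left.
Only 20 left; Low Meadow takes them to reach 20.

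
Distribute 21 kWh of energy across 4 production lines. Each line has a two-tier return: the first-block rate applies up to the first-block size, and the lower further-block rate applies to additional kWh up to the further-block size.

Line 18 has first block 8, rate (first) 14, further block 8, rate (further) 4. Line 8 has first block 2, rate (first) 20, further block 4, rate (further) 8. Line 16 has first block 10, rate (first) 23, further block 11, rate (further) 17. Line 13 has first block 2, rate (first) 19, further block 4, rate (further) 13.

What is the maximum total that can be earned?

Treat each block as its own option and order by rate: Line 16/T1 23 > Line 8/T1 20 > Line 13/T1 19 > Line 16/T2 17 > Line 18/T1 14 > Line 13/T2 13 > Line 8/T2 8 > Line 18/T2 4.
Line 16 T1 at 23: fill all 10 → 11 left.
Line 8 T1 at 20: fill all 2 → 9 left.
Line 13/T1 (19): +2 → 7 left.
Line 16 T2 at 17: only 7 left, fill 7.
Total = 23×10 + 20×2 + 19×2 + 17×7 = 427.

427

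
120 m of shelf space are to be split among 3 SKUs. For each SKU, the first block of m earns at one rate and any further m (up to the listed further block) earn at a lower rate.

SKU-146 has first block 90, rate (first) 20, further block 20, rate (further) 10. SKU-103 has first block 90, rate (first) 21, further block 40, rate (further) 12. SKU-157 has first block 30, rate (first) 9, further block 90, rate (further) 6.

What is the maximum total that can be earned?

2490

Rank every tier by rate: SKU-103/tier1 21 > SKU-146/tier1 20 > SKU-103/tier2 12 > SKU-146/tier2 10 > SKU-157/tier1 9 > SKU-157/tier2 6.
SKU-103/tier1 (21): +90 → 30 left.
30 remain; put them into SKU-146 tier1 at 20.
Total = 21×90 + 20×30 = 2490.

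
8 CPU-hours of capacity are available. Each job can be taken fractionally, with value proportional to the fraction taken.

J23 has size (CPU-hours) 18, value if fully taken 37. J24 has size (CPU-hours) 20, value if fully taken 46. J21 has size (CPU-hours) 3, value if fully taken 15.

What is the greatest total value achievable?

Sort by value density: J21 15/3≈5, J24 46/20≈2.3, J23 37/18≈2.06.
All 3 CPU-hours of J21 fit (value 15) → 5 remain.
5 CPU-hours left: a 5/20 share of J24 gives 46×5/20 = 11.5.
Total value = 26.5.

26.5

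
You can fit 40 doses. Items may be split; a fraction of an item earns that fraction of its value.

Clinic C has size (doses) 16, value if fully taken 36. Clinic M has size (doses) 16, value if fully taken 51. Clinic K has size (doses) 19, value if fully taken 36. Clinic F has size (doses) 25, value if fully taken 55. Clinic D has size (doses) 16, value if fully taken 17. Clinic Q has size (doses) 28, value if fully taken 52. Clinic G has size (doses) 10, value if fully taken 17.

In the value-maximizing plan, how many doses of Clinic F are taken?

8

Sort by value density: Clinic M 51/16≈3.19, Clinic C 36/16≈2.25, Clinic F 55/25≈2.2, Clinic K 36/19≈1.89, Clinic Q 52/28≈1.86, Clinic G 17/10≈1.7, Clinic D 17/16≈1.06.
All 16 doses of Clinic M fit (value 51) → 24 remain.
All 16 doses of Clinic C fit (value 36) → 8 remain.
Fill the last 8 doses with part of Clinic F: 8/25 of it earns 17.6.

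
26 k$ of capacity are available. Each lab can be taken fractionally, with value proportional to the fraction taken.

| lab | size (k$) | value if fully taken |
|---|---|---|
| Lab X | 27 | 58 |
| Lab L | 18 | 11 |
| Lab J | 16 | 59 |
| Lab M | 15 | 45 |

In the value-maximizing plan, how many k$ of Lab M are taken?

Sort by value density: Lab J 59/16≈3.69, Lab M 45/15≈3, Lab X 58/27≈2.15, Lab L 11/18≈0.611.
Take all of Lab J (16 k$, value 59) → 10 k$ left.
Only 10 k$ remain; take 10/15 of Lab M for value 45×10/15 = 30.

10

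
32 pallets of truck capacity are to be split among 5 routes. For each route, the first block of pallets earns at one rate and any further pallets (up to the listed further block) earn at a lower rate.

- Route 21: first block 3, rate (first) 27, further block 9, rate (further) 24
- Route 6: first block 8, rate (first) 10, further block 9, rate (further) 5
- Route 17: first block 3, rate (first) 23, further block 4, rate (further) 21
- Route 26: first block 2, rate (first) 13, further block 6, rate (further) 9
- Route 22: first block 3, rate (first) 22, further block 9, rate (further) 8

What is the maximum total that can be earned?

Order all 10 blocks by rate: Route 21/T1 27 > Route 21/T2 24 > Route 17/T1 23 > Route 22/T1 22 > Route 17/T2 21 > Route 26/T1 13 > Route 6/T1 10 > Route 26/T2 9 > Route 22/T2 8 > Route 6/T2 5.
Route 21/T1 (27): +3 ; 29 left.
Route 21 T2 at 24: fill all 9 ; 20 left.
Route 17/T1 (23): +3 ; 17 left.
Fill Route 22 T1 block (3 at 22) ; 14 left.
Fill Route 17 T2 block (4 at 21) ; 10 left.
Fill Route 26 T1 block (2 at 13) ; 8 left.
Route 6/T1 (10): +8 ; 0 left.
Total = 27×3 + 24×9 + 23×3 + 22×3 + 21×4 + 13×2 + 10×8 = 622.

622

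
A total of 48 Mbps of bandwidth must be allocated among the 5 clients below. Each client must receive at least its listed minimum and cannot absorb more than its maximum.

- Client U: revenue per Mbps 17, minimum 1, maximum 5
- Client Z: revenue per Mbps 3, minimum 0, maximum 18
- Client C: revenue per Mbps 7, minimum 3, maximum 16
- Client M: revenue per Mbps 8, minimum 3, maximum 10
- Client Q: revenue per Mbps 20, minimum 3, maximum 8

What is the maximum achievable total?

Meeting every minimum uses 1+0+3+3+3 = 10 Mbps, leaving 38.
Order the clients by revenue per Mbps: Client Q 20 > Client U 17 > Client M 8 > Client C 7 > Client Z 3.
Client Q: +5 to 8 (cap) → 33 left.
Give Client U 4 more to hit its cap of 5 → 29 left.
Client M takes 7 more to reach its cap of 10 → 22 left.
Give Client C 13 more to hit its cap of 16 → 9 left.
Client Z: +9 (room for 18) → 9. Pool exhausted.
Total = 17×5 + 3×9 + 7×16 + 8×10 + 20×8 = 464.

464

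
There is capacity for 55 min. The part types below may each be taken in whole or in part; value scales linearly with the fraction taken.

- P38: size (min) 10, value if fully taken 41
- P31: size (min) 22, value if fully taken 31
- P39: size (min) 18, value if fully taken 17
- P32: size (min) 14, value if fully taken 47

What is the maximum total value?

Sort by value density: P38 41/10≈4.1, P32 47/14≈3.36, P31 31/22≈1.41, P39 17/18≈0.944.
All 10 min of P38 fit (value 41) — 45 remain.
P32: take in full, 14 min for value 47 — 31 left.
Take all of P31 (22 min, value 31) — 9 min left.
9 min left: a 9/18 share of P39 gives 17×9/18 = 8.5.
Total value = 127.5.

127.5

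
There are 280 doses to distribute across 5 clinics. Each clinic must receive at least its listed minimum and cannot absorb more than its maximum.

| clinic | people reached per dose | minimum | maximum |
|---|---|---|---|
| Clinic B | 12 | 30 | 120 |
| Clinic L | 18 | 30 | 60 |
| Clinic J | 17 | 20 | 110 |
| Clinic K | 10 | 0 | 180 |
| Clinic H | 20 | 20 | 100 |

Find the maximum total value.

Meeting every minimum uses 30+30+20+0+20 = 100 doses, leaving 180.
Rank by people reached per dose: Clinic H 20 > Clinic L 18 > Clinic J 17 > Clinic B 12 > Clinic K 10.
Clinic H: +80 to 100 (cap) → 100 left.
Give Clinic L 30 more to hit its cap of 60 → 70 left.
Clinic J has room for 90 more but only 70 remain, so it gets 90.
Total = 12×30 + 18×60 + 17×90 + 20×100 = 4970.

4970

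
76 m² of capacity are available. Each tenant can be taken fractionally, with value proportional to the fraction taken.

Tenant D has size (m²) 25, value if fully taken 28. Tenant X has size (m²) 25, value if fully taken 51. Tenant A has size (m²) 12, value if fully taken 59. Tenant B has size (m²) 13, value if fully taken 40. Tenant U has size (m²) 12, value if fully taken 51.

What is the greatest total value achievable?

Rank by value-to-size ratio: Tenant A 59/12≈4.92, Tenant U 51/12≈4.25, Tenant B 40/13≈3.08, Tenant X 51/25≈2.04, Tenant D 28/25≈1.12.
Take all of Tenant A (12 m², value 59) ; 64 m² left.
All 12 m² of Tenant U fit (value 51) ; 52 remain.
Take all of Tenant B (13 m², value 40) ; 39 m² left.
Tenant X: take in full, 25 m² for value 51 ; 14 left.
14 m² left: a 14/25 share of Tenant D gives 28×14/25 = 15.68.
Total value = 216.68.

216.68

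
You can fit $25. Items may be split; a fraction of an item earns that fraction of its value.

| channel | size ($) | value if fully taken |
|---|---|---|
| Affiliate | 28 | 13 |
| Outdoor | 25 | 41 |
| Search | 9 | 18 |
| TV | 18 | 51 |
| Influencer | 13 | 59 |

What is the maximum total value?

Rank by value-to-size ratio: Influencer 59/13≈4.54, TV 51/18≈2.83, Search 18/9≈2, Outdoor 41/25≈1.64, Affiliate 13/28≈0.464.
Influencer: take in full, 13 $ for value 59 ; 12 left.
Fill the last 12 $ with part of TV: 12/18 of it earns 34.
Total value = 93.

93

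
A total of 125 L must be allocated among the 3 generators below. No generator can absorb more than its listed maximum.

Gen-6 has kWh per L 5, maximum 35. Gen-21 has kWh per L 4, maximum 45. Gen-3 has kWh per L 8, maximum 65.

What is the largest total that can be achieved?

Order the generators by kWh per L: Gen-3 8 > Gen-6 5 > Gen-21 4.
Give Gen-3 65 to hit its cap of 65 → 60 left.
Give Gen-6 35 to hit its cap of 35 → 25 left.
Gen-21: +25 (room for 45) → 25. Pool exhausted.
Total = 5×35 + 4×25 + 8×65 = 795.

795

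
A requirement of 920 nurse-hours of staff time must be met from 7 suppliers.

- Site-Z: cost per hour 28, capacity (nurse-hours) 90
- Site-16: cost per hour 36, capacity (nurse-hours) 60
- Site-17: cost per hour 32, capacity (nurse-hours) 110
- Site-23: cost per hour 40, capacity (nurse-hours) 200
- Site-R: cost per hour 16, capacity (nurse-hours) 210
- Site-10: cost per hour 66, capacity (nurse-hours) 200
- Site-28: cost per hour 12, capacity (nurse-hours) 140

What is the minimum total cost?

28500

Use suppliers in increasing cost order.
Take 140 from Site-28 at 12 ; need 780 more.
Site-R (16): use full 210 ; 570 nurse-hours to go.
Take 90 from Site-Z at 28 ; need 480 more.
Site-17 at 32: take all 110 nurse-hours ; 370 still needed.
Take 60 from Site-16 at 36 ; need 310 more.
Site-23 (40): use full 200 ; 110 nurse-hours to go.
Site-10 at 66: take 110 of its 200 ; requirement met.
Cost = 140×12 + 210×16 + 90×28 + 110×32 + 60×36 + 200×40 + 110×66 = 28500.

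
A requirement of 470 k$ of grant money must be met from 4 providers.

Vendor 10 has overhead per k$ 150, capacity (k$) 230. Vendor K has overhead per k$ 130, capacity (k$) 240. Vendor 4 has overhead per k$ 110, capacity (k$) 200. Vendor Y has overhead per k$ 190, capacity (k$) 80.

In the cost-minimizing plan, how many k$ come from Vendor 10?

Use providers in increasing cost order.
Vendor 4 at 110: take all 200 k$ → 270 still needed.
Vendor K at 130: take all 240 k$ → 30 still needed.
Take 30 from Vendor 10 at 150 to finish.
Vendor Y: unused.

30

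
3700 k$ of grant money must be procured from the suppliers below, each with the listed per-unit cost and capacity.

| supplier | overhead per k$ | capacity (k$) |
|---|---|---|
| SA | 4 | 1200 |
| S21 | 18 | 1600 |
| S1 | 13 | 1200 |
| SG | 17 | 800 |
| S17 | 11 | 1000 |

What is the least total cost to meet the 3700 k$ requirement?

36500

Use suppliers in increasing cost order.
Take 1200 from SA at 4 — need 2500 more.
S17 at 11: take all 1000 k$ — 1500 still needed.
Take 1200 from S1 at 13 — need 300 more.
SG (17): take the remaining 300 — done.
S21: unused.
Cost = 1200×4 + 1000×11 + 1200×13 + 300×17 = 36500.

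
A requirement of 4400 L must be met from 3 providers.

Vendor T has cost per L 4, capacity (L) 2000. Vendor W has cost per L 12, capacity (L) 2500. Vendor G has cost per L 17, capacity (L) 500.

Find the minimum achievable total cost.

Cheapest first:
Take 2000 from Vendor T at 4 — need 2400 more.
Vendor W (12): take the remaining 2400 — done.
Vendor G: unused.
Cost = 2000×4 + 2400×12 = 36800.

36800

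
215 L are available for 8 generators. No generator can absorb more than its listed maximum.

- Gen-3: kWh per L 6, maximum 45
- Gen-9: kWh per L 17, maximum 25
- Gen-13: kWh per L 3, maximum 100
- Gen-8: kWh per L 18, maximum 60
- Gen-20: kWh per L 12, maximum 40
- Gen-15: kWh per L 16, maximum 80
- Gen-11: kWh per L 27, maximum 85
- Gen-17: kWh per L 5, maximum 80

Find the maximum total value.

4520

Order the generators by kWh per L: Gen-11 27 > Gen-8 18 > Gen-9 17 > Gen-15 16 > Gen-20 12 > Gen-3 6 > Gen-17 5 > Gen-13 3.
Gen-11 takes 85 to reach its cap of 85 → 130 left.
Gen-8 takes 60 to reach its cap of 60 → 70 left.
Gen-9: +25 to 25 (cap) → 45 left.
Gen-15 has room for 80 but only 45 remain, so it gets 45.
Total = 17×25 + 18×60 + 16×45 + 27×85 = 4520.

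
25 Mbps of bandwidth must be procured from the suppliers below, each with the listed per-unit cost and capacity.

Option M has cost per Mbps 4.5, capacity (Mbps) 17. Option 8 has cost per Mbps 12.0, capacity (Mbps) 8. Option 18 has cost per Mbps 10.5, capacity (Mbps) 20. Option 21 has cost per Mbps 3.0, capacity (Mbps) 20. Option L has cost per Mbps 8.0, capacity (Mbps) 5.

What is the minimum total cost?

Use suppliers in increasing cost order.
Take 20 from Option 21 at 3.0 — need 5 more.
Option M at 4.5: take 5 of its 17 — requirement met.
Option L, Option 18, Option 8: unused.
Cost = 20×3.0 + 5×4.5 = 82.5.

82.5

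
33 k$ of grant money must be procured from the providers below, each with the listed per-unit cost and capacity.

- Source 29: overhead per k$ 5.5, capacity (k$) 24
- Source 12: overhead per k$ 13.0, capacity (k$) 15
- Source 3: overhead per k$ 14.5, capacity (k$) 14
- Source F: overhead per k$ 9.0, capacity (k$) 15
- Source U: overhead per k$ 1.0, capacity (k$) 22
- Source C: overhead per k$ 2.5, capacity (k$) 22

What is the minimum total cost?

49.5

Fill from the cheapest provider first.
Take 22 from Source U at 1.0 ; need 11 more.
Source C (2.5): take the remaining 11 ; done.
Source 29, Source F, Source 12, Source 3: unused.
Cost = 22×1.0 + 11×2.5 = 49.5.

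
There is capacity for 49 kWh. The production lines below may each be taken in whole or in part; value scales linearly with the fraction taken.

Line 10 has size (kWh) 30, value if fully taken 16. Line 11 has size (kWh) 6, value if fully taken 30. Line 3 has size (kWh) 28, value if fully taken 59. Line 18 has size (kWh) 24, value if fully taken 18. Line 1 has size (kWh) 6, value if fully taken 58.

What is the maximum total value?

Rank by value-to-size ratio: Line 1 58/6≈9.67, Line 11 30/6≈5, Line 3 59/28≈2.11, Line 18 18/24≈0.75, Line 10 16/30≈0.533.
Take all of Line 1 (6 kWh, value 58) — 43 kWh left.
All 6 kWh of Line 11 fit (value 30) — 37 remain.
All 28 kWh of Line 3 fit (value 59) — 9 remain.
Only 9 kWh remain; take 9/24 of Line 18 for value 18×9/24 = 6.75.
Total value = 153.75.

153.75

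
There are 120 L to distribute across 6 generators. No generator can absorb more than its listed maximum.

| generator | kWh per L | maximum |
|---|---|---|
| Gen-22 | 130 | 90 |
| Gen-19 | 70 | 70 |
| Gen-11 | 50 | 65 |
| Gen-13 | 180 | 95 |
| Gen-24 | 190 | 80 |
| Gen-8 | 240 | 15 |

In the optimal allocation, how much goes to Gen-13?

Order the generators by kWh per L: Gen-8 240 > Gen-24 190 > Gen-13 180 > Gen-22 130 > Gen-19 70 > Gen-11 50.
Give Gen-8 15 to hit its cap of 15 ; 105 left.
Gen-24: +80 to 80 (cap) ; 25 left.
Gen-13: +25 (room for 95) → 25. Pool exhausted.

25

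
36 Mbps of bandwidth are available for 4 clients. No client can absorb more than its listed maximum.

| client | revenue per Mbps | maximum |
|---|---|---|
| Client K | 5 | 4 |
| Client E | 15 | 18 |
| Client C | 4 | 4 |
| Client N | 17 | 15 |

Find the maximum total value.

540

Highest revenue per Mbps first: Client N 17 > Client E 15 > Client K 5 > Client C 4.
Give Client N 15 to hit its cap of 15 ; 21 left.
Client E takes 18 to reach its cap of 18 ; 3 left.
Only 3 left; Client K takes them to reach 3.
Total = 5×3 + 15×18 + 17×15 = 540.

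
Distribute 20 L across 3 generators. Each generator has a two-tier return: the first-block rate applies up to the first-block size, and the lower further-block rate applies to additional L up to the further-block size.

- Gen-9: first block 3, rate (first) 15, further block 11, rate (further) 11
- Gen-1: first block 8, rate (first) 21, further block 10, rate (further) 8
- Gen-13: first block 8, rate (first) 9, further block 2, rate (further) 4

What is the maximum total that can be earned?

Treat each block as its own option and order by rate: Gen-1/tier1 21 > Gen-9/tier1 15 > Gen-9/tier2 11 > Gen-13/tier1 9 > Gen-1/tier2 8 > Gen-13/tier2 4.
Fill Gen-1 tier1 block (8 at 21) → 12 left.
Gen-9 tier1 at 15: fill all 3 → 9 left.
9 remain; put them into Gen-9 tier2 at 11.
Total = 21×8 + 15×3 + 11×9 = 312.

312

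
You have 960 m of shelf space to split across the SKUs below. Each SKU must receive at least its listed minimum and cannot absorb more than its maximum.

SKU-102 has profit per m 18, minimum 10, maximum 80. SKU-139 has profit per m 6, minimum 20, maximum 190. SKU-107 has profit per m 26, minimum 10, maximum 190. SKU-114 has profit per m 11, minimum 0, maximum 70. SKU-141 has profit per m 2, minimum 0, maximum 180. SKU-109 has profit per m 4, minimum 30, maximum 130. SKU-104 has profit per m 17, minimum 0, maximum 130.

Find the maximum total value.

Meeting every minimum uses 10+20+10+0+0+30+0 = 70 m, leaving 890.
Order the SKUs by profit per m: SKU-107 26 > SKU-102 18 > SKU-104 17 > SKU-114 11 > SKU-139 6 > SKU-109 4 > SKU-141 2.
SKU-107: +180 to 190 (cap) — 710 left.
Give SKU-102 70 more to hit its cap of 80 — 640 left.
SKU-104: +130 to 130 (cap) — 510 left.
SKU-114 takes 70 more to reach its cap of 70 — 440 left.
SKU-139: +170 to 190 (cap) — 270 left.
SKU-109: +100 to 130 (cap) — 170 left.
SKU-141: +170 (room for 180) → 170. Pool exhausted.
Total = 18×80 + 6×190 + 26×190 + 11×70 + 2×170 + 4×130 + 17×130 = 11360.

11360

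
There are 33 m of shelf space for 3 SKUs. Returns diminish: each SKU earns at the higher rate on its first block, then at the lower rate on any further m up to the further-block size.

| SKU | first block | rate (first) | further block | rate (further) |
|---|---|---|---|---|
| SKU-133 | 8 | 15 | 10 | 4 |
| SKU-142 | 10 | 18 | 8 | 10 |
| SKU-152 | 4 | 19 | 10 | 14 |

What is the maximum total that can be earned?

Treat each block as its own option and order by rate: SKU-152/tier1 19 > SKU-142/tier1 18 > SKU-133/tier1 15 > SKU-152/tier2 14 > SKU-142/tier2 10 > SKU-133/tier2 4.
SKU-152 tier1 at 19: fill all 4 → 29 left.
Fill SKU-142 tier1 block (10 at 18) → 19 left.
SKU-133/tier1 (15): +8 → 11 left.
SKU-152/tier2 (14): +10 → 1 left.
SKU-142/tier2: +1 of 8 at 10; pool empty.
Total = 19×4 + 18×10 + 15×8 + 14×10 + 10×1 = 526.

526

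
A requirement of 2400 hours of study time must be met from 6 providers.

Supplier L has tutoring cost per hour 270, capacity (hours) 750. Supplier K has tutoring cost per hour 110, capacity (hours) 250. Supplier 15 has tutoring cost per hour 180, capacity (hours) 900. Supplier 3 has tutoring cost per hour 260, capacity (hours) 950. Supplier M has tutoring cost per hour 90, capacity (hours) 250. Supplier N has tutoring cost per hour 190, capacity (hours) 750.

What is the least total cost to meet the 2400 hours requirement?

Use providers in increasing cost order.
Supplier M (90): use full 250 → 2150 hours to go.
Supplier K (110): use full 250 → 1900 hours to go.
Supplier 15 (180): use full 900 → 1000 hours to go.
Supplier N at 190: take all 750 hours → 250 still needed.
Supplier 3 at 260: take 250 of its 950 → requirement met.
Supplier L: unused.
Cost = 250×90 + 250×110 + 900×180 + 750×190 + 250×260 = 419500.

419500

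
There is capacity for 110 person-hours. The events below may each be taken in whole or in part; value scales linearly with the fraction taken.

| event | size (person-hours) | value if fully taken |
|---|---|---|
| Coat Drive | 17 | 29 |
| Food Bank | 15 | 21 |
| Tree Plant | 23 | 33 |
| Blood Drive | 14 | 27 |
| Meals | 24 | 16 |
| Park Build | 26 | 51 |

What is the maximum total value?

171

Best value per unit of size first: Park Build 51/26≈1.96, Blood Drive 27/14≈1.93, Coat Drive 29/17≈1.71, Tree Plant 33/23≈1.43, Food Bank 21/15≈1.4, Meals 16/24≈0.667.
All 26 person-hours of Park Build fit (value 51) ; 84 remain.
All 14 person-hours of Blood Drive fit (value 27) ; 70 remain.
All 17 person-hours of Coat Drive fit (value 29) ; 53 remain.
All 23 person-hours of Tree Plant fit (value 33) ; 30 remain.
Food Bank: take in full, 15 person-hours for value 21 ; 15 left.
15 person-hours left: a 15/24 share of Meals gives 16×15/24 = 10.
Total value = 171.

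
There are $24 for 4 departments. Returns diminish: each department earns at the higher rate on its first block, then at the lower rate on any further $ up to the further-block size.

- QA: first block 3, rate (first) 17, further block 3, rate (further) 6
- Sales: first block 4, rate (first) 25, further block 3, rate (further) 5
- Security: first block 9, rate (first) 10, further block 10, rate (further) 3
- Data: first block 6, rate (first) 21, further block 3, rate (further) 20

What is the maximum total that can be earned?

Treat each block as its own option and order by rate: Sales/T1 25 > Data/T1 21 > Data/T2 20 > QA/T1 17 > Security/T1 10 > QA/T2 6 > Sales/T2 5 > Security/T2 3.
Fill Sales T1 block (4 at 25) ; 20 left.
Data T1 at 21: fill all 6 ; 14 left.
Data T2 at 20: fill all 3 ; 11 left.
QA T1 at 17: fill all 3 ; 8 left.
Security/T1: +8 of 9 at 10; pool empty.
Total = 25×4 + 21×6 + 20×3 + 17×3 + 10×8 = 417.

417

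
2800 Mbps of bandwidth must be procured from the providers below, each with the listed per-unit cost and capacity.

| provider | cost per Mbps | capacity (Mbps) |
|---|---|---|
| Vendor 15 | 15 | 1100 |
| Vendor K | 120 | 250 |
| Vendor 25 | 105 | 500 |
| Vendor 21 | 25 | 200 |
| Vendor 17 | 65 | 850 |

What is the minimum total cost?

Cheapest first:
Vendor 15 (15): use full 1100 — 1700 Mbps to go.
Vendor 21 at 25: take all 200 Mbps — 1500 still needed.
Vendor 17 at 65: take all 850 Mbps — 650 still needed.
Vendor 25 (105): use full 500 — 150 Mbps to go.
Vendor K at 120: take 150 of its 250 — requirement met.
Cost = 1100×15 + 200×25 + 850×65 + 500×105 + 150×120 = 147250.

147250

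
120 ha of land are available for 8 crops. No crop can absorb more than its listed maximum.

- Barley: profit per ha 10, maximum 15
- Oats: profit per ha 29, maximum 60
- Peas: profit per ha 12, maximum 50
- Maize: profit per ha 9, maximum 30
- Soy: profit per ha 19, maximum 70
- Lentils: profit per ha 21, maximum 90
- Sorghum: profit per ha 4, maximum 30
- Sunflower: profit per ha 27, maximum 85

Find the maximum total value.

Highest profit per ha first: Oats 29 > Sunflower 27 > Lentils 21 > Soy 19 > Peas 12 > Barley 10 > Maize 9 > Sorghum 4.
Give Oats 60 to hit its cap of 60 ; 60 left.
Only 60 left; Sunflower takes them to reach 60.
Total = 29×60 + 27×60 = 3360.

3360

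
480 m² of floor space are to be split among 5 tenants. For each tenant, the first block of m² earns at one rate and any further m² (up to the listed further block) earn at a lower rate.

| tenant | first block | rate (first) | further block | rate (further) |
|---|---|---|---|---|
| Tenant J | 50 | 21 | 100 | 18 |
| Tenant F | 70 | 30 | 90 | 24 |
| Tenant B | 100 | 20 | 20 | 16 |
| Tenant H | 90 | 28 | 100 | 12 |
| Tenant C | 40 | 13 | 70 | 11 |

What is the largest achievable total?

11270

Order all 10 blocks by rate: Tenant F/tier1 30 > Tenant H/tier1 28 > Tenant F/tier2 24 > Tenant J/tier1 21 > Tenant B/tier1 20 > Tenant J/tier2 18 > Tenant B/tier2 16 > Tenant C/tier1 13 > Tenant H/tier2 12 > Tenant C/tier2 11.
Tenant F/tier1 (30): +70 → 410 left.
Fill Tenant H tier1 block (90 at 28) → 320 left.
Tenant F/tier2 (24): +90 → 230 left.
Fill Tenant J tier1 block (50 at 21) → 180 left.
Fill Tenant B tier1 block (100 at 20) → 80 left.
80 remain; put them into Tenant J tier2 at 18.
Total = 30×70 + 28×90 + 24×90 + 21×50 + 20×100 + 18×80 = 11270.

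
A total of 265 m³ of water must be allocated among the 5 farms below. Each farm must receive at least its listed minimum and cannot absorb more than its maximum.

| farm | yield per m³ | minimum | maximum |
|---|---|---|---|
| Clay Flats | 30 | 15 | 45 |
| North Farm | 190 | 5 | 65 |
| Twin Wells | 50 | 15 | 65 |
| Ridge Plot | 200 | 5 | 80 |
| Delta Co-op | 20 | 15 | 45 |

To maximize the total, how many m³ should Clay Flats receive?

40

Meeting every minimum uses 15+5+15+5+15 = 55 m³, leaving 210.
Highest yield per m³ first: Ridge Plot 200 > North Farm 190 > Twin Wells 50 > Clay Flats 30 > Delta Co-op 20.
Ridge Plot takes 75 more to reach its cap of 80 — 135 left.
North Farm takes 60 more to reach its cap of 65 — 75 left.
Twin Wells: +50 to 65 (cap) — 25 left.
Only 25 left; Clay Flats takes them to reach 40.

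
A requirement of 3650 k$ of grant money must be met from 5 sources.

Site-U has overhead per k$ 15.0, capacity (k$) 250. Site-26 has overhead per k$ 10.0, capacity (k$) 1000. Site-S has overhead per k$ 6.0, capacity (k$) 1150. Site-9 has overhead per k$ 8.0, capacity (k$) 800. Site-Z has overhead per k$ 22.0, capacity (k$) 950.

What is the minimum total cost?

Use sources in increasing cost order.
Take 1150 from Site-S at 6.0 → need 2500 more.
Site-9 (8.0): use full 800 → 1700 k$ to go.
Site-26 at 10.0: take all 1000 k$ → 700 still needed.
Site-U (15.0): use full 250 → 450 k$ to go.
Site-Z at 22.0: take 450 of its 950 → requirement met.
Cost = 1150×6.0 + 800×8.0 + 1000×10.0 + 250×15.0 + 450×22.0 = 36950.

36950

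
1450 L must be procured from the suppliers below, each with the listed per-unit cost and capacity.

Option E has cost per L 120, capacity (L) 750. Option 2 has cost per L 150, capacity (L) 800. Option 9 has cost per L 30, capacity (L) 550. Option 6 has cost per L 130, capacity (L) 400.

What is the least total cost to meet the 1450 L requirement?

Cheapest first:
Option 9 (30): use full 550 — 900 L to go.
Option E at 120: take all 750 L — 150 still needed.
Option 6 (130): take the remaining 150 — done.
Option 2: unused.
Cost = 550×30 + 750×120 + 150×130 = 126000.

126000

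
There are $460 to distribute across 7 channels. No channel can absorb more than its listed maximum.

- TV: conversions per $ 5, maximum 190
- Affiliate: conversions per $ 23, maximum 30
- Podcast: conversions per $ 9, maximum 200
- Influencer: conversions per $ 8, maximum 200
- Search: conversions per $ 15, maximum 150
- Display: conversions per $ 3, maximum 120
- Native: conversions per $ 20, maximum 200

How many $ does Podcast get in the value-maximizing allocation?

Order the channels by conversions per $: Affiliate 23 > Native 20 > Search 15 > Podcast 9 > Influencer 8 > TV 5 > Display 3.
Affiliate: +30 to 30 (cap) → 430 left.
Native takes 200 to reach its cap of 200 → 230 left.
Give Search 150 to hit its cap of 150 → 80 left.
Podcast has room for 200 but only 80 remain, so it gets 80.

80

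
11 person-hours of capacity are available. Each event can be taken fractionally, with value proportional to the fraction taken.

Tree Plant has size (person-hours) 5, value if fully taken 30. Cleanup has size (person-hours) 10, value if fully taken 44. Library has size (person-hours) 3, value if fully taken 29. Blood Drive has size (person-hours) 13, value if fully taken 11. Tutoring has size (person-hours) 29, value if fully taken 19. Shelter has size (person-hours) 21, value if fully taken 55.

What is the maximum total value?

72.2

Best value per unit of size first: Library 29/3≈9.67, Tree Plant 30/5≈6, Cleanup 44/10≈4.4, Shelter 55/21≈2.62, Blood Drive 11/13≈0.846, Tutoring 19/29≈0.655.
All 3 person-hours of Library fit (value 29) → 8 remain.
Take all of Tree Plant (5 person-hours, value 30) → 3 person-hours left.
Only 3 person-hours remain; take 3/10 of Cleanup for value 44×3/10 = 13.2.
Total value = 72.2.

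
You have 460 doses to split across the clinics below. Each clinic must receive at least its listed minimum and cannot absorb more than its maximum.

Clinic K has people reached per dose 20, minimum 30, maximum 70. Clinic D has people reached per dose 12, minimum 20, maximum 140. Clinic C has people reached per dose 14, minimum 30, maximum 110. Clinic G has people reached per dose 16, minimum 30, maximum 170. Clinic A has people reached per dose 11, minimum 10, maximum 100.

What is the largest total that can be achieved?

6970

Meeting every minimum uses 30+20+30+30+10 = 120 doses, leaving 340.
Order the clinics by people reached per dose: Clinic K 20 > Clinic G 16 > Clinic C 14 > Clinic D 12 > Clinic A 11.
Clinic K takes 40 more to reach its cap of 70 — 300 left.
Give Clinic G 140 more to hit its cap of 170 — 160 left.
Give Clinic C 80 more to hit its cap of 110 — 80 left.
Clinic D: +80 (room for 120) → 100. Pool exhausted.
Total = 20×70 + 12×100 + 14×110 + 16×170 + 11×10 = 6970.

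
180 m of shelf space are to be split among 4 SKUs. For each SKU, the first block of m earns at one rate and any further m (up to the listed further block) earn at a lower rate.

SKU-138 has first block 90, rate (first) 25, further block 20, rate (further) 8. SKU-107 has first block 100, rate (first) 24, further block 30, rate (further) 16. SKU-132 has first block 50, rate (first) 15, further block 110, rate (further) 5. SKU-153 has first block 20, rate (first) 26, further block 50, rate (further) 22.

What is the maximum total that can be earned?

Treat each block as its own option and order by rate: SKU-153/tier1 26 > SKU-138/tier1 25 > SKU-107/tier1 24 > SKU-153/tier2 22 > SKU-107/tier2 16 > SKU-132/tier1 15 > SKU-138/tier2 8 > SKU-132/tier2 5.
SKU-153 tier1 at 26: fill all 20 ; 160 left.
Fill SKU-138 tier1 block (90 at 25) ; 70 left.
70 remain; put them into SKU-107 tier1 at 24.
Total = 26×20 + 25×90 + 24×70 = 4450.

4450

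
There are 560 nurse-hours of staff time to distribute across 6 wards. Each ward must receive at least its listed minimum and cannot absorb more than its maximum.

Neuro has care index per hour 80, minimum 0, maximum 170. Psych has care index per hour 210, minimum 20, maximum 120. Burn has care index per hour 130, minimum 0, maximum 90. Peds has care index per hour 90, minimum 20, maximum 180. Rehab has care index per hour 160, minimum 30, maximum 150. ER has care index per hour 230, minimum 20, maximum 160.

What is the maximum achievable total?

101300

Meeting every minimum uses 0+20+0+20+30+20 = 90 nurse-hours, leaving 470.
Highest care index per hour first: ER 230 > Psych 210 > Rehab 160 > Burn 130 > Peds 90 > Neuro 80.
Give ER 140 more to hit its cap of 160 — 330 left.
Psych: +100 to 120 (cap) — 230 left.
Rehab: +120 to 150 (cap) — 110 left.
Burn takes 90 more to reach its cap of 90 — 20 left.
Peds: +20 (room for 160) → 40. Pool exhausted.
Total = 210×120 + 130×90 + 90×40 + 160×150 + 230×160 = 101300.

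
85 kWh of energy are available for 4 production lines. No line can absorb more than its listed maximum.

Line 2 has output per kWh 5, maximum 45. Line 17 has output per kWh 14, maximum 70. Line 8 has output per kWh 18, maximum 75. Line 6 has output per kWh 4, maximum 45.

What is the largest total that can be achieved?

1490

Highest output per kWh first: Line 8 18 > Line 17 14 > Line 2 5 > Line 6 4.
Line 8: +75 to 75 (cap) — 10 left.
Line 17 has room for 70 but only 10 remain, so it gets 10.
Total = 14×10 + 18×75 = 1490.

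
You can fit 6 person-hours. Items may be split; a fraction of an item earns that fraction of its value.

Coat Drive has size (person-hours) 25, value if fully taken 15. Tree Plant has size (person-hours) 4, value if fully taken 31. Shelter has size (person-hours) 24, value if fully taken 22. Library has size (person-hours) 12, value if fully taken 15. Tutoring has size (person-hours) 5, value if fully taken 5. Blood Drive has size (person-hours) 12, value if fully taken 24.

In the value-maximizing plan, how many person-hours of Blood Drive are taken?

2

Sort by value density: Tree Plant 31/4≈7.75, Blood Drive 24/12≈2, Library 15/12≈1.25, Tutoring 5/5≈1, Shelter 22/24≈0.917, Coat Drive 15/25≈0.6.
All 4 person-hours of Tree Plant fit (value 31) ; 2 remain.
Fill the last 2 person-hours with part of Blood Drive: 2/12 of it earns 4.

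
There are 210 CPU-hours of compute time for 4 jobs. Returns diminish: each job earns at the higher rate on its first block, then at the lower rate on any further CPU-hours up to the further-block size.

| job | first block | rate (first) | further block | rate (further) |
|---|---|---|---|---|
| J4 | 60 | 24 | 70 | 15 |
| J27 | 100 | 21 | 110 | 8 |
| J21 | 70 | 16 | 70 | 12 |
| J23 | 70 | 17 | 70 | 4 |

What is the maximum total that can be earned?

Treat each block as its own option and order by rate: J4/first 24 > J27/first 21 > J23/first 17 > J21/first 16 > J4/second 15 > J21/second 12 > J27/second 8 > J23/second 4.
Fill J4 first block (60 at 24) → 150 left.
J27 first at 21: fill all 100 → 50 left.
50 remain; put them into J23 first at 17.
Total = 24×60 + 21×100 + 17×50 = 4390.

4390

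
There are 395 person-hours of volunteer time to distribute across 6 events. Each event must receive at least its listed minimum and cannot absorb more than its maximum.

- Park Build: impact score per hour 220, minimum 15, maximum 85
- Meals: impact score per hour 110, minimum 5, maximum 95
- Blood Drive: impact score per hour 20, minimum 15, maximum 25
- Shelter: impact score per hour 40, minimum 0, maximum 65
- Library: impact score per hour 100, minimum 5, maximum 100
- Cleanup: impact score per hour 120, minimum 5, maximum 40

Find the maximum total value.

Meeting every minimum uses 15+5+15+0+5+5 = 45 person-hours, leaving 350.
Rank by impact score per hour: Park Build 220 > Cleanup 120 > Meals 110 > Library 100 > Shelter 40 > Blood Drive 20.
Give Park Build 70 more to hit its cap of 85 ; 280 left.
Cleanup: +35 to 40 (cap) ; 245 left.
Meals takes 90 more to reach its cap of 95 ; 155 left.
Give Library 95 more to hit its cap of 100 ; 60 left.
Shelter has room for 65 more but only 60 remain, so it gets 60.
Total = 220×85 + 110×95 + 20×15 + 40×60 + 100×100 + 120×40 = 46650.

46650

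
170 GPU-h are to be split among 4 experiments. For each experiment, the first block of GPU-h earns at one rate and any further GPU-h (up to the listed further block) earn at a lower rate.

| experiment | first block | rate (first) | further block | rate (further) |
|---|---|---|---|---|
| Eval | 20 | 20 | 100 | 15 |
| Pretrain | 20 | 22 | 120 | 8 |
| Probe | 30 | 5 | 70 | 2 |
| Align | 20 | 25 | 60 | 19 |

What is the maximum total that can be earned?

Treat each block as its own option and order by rate: Align/first 25 > Pretrain/first 22 > Eval/first 20 > Align/second 19 > Eval/second 15 > Pretrain/second 8 > Probe/first 5 > Probe/second 2.
Align/first (25): +20 — 150 left.
Pretrain first at 22: fill all 20 — 130 left.
Fill Eval first block (20 at 20) — 110 left.
Align/second (19): +60 — 50 left.
Eval/second: +50 of 100 at 15; pool empty.
Total = 25×20 + 22×20 + 20×20 + 19×60 + 15×50 = 3230.

3230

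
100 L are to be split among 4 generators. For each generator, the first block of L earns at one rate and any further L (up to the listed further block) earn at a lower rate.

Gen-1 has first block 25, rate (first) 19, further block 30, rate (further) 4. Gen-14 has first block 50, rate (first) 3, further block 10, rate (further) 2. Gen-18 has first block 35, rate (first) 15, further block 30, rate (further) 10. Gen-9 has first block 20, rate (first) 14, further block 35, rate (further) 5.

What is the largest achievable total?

Rank every tier by rate: Gen-1/tier1 19 > Gen-18/tier1 15 > Gen-9/tier1 14 > Gen-18/tier2 10 > Gen-9/tier2 5 > Gen-1/tier2 4 > Gen-14/tier1 3 > Gen-14/tier2 2.
Gen-1/tier1 (19): +25 → 75 left.
Fill Gen-18 tier1 block (35 at 15) → 40 left.
Gen-9/tier1 (14): +20 → 20 left.
20 remain; put them into Gen-18 tier2 at 10.
Total = 19×25 + 15×35 + 14×20 + 10×20 = 1480.

1480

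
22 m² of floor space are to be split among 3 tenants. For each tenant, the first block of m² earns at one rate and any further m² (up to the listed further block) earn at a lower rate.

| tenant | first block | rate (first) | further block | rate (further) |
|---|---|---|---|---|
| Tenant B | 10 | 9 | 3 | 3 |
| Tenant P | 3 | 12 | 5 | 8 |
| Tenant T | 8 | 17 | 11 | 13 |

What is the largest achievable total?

315

Order all 6 blocks by rate: Tenant T/first 17 > Tenant T/second 13 > Tenant P/first 12 > Tenant B/first 9 > Tenant P/second 8 > Tenant B/second 3.
Tenant T/first (17): +8 — 14 left.
Fill Tenant T second block (11 at 13) — 3 left.
Fill Tenant P first block (3 at 12) — 0 left.
Total = 17×8 + 13×11 + 12×3 = 315.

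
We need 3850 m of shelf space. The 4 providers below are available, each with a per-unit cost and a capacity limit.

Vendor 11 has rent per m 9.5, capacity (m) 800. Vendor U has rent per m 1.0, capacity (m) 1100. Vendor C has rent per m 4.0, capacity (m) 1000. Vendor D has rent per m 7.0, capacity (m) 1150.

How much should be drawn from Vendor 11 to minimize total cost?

Fill from the cheapest provider first.
Take 1100 from Vendor U at 1.0 ; need 2750 more.
Take 1000 from Vendor C at 4.0 ; need 1750 more.
Vendor D (7.0): use full 1150 ; 600 m to go.
Vendor 11 at 9.5: take 600 of its 800 ; requirement met.

600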